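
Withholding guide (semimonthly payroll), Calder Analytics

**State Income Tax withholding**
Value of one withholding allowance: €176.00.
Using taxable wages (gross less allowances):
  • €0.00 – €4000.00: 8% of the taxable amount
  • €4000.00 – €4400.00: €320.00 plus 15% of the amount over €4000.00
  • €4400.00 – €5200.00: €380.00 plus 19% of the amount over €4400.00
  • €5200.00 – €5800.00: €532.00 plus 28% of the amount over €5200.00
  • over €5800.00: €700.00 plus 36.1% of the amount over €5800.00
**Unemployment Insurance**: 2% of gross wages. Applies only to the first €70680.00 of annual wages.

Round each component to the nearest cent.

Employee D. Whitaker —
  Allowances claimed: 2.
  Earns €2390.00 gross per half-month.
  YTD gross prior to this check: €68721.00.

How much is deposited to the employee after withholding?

State Income Tax: taxable = €2390.00 − 2×€176.00 = €2038.00
  8% × €2038.00 = €163.04
Unemployment Insurance: cap €70680.00 − YTD €68721.00 = €1959.00 subject; 2% × €1959.00 = €39.18
Total withheld: €163.04 + €39.18 = €202.22
Net pay: €2390.00 − €202.22 = €2187.78

€2187.78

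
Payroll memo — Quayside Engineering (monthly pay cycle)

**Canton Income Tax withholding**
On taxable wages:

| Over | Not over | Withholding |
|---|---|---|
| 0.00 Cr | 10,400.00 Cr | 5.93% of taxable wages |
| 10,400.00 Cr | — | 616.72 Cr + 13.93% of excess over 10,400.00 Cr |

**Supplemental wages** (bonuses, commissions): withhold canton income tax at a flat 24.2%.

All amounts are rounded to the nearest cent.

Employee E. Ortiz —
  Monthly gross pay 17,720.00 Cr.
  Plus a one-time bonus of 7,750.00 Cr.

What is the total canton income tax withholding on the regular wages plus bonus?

Canton Income Tax: taxable = 17,720.00 Cr
  616.72 Cr + 13.93% × (17,720.00 Cr − 10,400.00 Cr) = 616.72 Cr + 13.93% × 7,320.00 Cr = 1,636.40 Cr
Supplemental (24.2% flat on bonus): 24.2% × 7,750.00 Cr = 1,875.50 Cr
Total canton income tax: 1,636.40 Cr + 1,875.50 Cr = 3,511.90 Cr

3,511.90 Cr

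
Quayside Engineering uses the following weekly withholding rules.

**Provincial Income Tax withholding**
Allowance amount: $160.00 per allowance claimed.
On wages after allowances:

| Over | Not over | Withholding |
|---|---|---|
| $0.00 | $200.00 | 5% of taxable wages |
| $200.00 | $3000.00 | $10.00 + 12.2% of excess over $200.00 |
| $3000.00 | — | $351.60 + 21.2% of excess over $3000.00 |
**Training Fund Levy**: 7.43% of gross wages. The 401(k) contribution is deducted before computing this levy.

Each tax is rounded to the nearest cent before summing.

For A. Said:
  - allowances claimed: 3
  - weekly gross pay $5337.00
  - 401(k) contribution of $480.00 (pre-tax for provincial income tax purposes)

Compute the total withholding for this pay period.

Provincial Income Tax: taxable = $5337.00 − $480.00 − 3×$160.00 = $4377.00
  $351.60 + 21.2% × ($4377.00 − $3000.00) = $351.60 + 21.2% × $1377.00 = $643.52
Training Fund Levy: 7.43% × $4857.00 = $360.88
Total: $643.52 + $360.88 = $1004.40

$1004.40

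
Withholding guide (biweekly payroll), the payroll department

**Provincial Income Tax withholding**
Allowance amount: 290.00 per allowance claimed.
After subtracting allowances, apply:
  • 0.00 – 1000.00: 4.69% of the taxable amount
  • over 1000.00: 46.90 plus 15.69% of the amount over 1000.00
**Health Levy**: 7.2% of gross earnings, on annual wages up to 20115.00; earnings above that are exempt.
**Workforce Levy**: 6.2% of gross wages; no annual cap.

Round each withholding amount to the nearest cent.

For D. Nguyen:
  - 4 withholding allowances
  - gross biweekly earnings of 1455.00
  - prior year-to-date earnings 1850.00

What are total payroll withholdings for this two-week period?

208.81

Provincial Income Tax: taxable = 1455.00 − 4×290.00 = 295.00
  4.69% × 295.00 = 13.84
Health Levy: 7.2% × 1455.00 = 104.76
Workforce Levy: 6.2% × 1455.00 = 90.21
Total: 13.84 + 104.76 + 90.21 = 208.81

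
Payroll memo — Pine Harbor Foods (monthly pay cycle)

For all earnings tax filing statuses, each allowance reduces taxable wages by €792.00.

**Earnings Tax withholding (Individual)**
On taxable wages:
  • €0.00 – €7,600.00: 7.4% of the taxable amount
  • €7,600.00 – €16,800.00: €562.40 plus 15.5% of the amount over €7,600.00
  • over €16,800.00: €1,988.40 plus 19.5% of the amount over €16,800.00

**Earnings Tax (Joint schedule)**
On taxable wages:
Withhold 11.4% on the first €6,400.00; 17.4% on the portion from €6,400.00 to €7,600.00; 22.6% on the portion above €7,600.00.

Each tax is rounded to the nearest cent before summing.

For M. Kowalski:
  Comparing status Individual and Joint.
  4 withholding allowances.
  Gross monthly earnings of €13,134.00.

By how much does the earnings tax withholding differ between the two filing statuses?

Earnings Tax (Individual): taxable = €13,134.00 − 4×€792.00 = €9,966.00
  €562.40 + 15.5% × (€9,966.00 − €7,600.00) = €562.40 + 15.5% × €2,366.00 = €929.13
Earnings Tax (Joint): taxable = €13,134.00 − 4×€792.00 = €9,966.00
  €938.40 + 22.6% × (€9,966.00 − €7,600.00) = €938.40 + 22.6% × €2,366.00 = €1,473.12
Difference: |€929.13 − €1,473.12| = €543.99 (higher under Joint)

€543.99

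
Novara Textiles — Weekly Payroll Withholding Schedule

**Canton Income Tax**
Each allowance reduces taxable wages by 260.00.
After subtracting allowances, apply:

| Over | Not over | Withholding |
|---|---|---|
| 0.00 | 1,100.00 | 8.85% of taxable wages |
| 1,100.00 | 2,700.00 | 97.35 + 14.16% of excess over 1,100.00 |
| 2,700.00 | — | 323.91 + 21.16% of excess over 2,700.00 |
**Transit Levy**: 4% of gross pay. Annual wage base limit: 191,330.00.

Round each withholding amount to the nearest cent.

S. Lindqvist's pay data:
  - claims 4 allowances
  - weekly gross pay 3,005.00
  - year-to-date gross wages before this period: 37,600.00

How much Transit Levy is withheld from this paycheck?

Transit Levy: 4% × 3,005.00 = 120.20

120.20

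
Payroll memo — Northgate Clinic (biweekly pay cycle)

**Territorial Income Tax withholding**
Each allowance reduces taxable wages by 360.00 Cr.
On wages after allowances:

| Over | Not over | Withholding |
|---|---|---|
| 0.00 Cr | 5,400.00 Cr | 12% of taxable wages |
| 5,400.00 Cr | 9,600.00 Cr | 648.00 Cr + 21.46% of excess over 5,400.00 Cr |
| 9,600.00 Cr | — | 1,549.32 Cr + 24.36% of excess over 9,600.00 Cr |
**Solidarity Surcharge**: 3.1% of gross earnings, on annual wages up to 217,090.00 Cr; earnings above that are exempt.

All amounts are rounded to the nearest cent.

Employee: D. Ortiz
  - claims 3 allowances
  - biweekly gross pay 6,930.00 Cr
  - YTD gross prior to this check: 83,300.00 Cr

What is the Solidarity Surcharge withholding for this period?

Solidarity Surcharge: 3.1% × 6,930.00 Cr = 214.83 Cr

214.83 Cr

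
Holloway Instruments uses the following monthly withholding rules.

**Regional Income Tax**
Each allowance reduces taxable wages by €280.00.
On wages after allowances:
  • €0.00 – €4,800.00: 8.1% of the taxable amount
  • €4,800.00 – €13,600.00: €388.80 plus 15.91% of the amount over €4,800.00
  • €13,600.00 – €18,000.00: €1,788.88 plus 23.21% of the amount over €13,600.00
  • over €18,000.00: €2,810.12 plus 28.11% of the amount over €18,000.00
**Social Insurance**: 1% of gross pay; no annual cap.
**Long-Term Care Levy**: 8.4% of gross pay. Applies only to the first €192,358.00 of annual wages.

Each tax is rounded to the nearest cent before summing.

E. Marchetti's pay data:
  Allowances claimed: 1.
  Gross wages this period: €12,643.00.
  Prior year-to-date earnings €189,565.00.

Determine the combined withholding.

€1,953.11

Regional Income Tax: taxable = €12,643.00 − 1×€280.00 = €12,363.00
  €388.80 + 15.91% × (€12,363.00 − €4,800.00) = €388.80 + 15.91% × €7,563.00 = €1,592.07
Social Insurance: 1% × €12,643.00 = €126.43
Long-Term Care Levy: cap €192,358.00 − YTD €189,565.00 = €2,793.00 subject; 8.4% × €2,793.00 = €234.61
Total: €1,592.07 + €126.43 + €234.61 = €1,953.11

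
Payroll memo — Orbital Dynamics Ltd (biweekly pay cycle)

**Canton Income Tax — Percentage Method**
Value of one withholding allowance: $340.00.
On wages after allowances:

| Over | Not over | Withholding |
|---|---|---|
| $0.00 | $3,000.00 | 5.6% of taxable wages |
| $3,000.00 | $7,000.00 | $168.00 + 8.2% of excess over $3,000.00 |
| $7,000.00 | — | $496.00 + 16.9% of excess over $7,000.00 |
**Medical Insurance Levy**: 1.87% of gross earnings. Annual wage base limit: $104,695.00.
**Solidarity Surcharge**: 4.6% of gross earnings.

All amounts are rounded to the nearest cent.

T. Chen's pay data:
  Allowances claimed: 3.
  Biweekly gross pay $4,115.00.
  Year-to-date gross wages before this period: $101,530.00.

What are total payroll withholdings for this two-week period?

Canton Income Tax: taxable = $4,115.00 − 3×$340.00 = $3,095.00
  $168.00 + 8.2% × ($3,095.00 − $3,000.00) = $168.00 + 8.2% × $95.00 = $175.79
Medical Insurance Levy: cap $104,695.00 − YTD $101,530.00 = $3,165.00 subject; 1.87% × $3,165.00 = $59.19
Solidarity Surcharge: 4.6% × $4,115.00 = $189.29
Total: $175.79 + $59.19 + $189.29 = $424.27

$424.27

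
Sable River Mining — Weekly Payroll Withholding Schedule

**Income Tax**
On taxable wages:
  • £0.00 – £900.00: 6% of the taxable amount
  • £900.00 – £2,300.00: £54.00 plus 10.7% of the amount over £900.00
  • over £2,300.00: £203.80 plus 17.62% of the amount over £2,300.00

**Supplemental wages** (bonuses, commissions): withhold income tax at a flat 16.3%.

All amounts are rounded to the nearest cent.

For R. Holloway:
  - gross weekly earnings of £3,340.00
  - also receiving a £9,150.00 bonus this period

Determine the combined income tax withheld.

£1,878.50

Income Tax: taxable = £3,340.00
  £203.80 + 17.62% × (£3,340.00 − £2,300.00) = £203.80 + 17.62% × £1,040.00 = £387.05
Supplemental (16.3% flat on bonus): 16.3% × £9,150.00 = £1,491.45
Total income tax: £387.05 + £1,491.45 = £1,878.50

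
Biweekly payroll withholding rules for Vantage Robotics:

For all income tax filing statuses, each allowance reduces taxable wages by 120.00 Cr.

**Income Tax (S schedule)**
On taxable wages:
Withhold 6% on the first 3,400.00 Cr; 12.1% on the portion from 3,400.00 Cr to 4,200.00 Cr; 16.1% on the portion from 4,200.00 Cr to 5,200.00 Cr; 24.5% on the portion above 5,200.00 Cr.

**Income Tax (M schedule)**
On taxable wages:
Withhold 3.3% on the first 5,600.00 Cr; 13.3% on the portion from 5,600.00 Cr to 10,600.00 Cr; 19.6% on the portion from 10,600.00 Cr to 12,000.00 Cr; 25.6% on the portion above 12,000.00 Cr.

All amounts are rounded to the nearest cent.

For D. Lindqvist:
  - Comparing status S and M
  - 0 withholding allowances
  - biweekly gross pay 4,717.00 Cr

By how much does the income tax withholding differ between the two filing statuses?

228.38 Cr

Income Tax (S): taxable = 4,717.00 Cr
  300.80 Cr + 16.1% × (4,717.00 Cr − 4,200.00 Cr) = 300.80 Cr + 16.1% × 517.00 Cr = 384.04 Cr
Income Tax (M): taxable = 4,717.00 Cr
  3.3% × 4,717.00 Cr = 155.66 Cr
Difference: |384.04 Cr − 155.66 Cr| = 228.38 Cr (higher under S)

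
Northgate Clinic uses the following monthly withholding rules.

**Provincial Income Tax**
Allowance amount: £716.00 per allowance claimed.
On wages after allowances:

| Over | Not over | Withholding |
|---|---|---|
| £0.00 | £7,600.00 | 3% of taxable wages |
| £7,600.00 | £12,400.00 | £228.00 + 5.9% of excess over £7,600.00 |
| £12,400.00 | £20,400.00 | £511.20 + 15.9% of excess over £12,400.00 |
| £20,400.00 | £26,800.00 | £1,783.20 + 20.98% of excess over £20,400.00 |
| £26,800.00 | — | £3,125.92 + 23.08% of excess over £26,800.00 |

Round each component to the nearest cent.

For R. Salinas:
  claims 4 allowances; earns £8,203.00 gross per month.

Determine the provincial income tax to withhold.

£160.17

Provincial Income Tax: taxable = £8,203.00 − 4×£716.00 = £5,339.00
  3% × £5,339.00 = £160.17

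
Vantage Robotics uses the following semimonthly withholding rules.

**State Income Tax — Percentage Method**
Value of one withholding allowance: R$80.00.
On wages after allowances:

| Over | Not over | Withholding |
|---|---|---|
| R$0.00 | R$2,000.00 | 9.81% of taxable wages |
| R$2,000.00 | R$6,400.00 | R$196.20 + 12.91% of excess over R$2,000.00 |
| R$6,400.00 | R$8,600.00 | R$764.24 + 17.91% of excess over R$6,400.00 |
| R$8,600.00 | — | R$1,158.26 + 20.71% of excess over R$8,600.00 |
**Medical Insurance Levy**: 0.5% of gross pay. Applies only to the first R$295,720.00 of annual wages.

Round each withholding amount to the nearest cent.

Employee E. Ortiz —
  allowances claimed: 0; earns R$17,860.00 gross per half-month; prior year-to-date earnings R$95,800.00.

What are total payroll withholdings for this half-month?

R$3,165.31

State Income Tax: taxable = R$17,860.00
  R$1,158.26 + 20.71% × (R$17,860.00 − R$8,600.00) = R$1,158.26 + 20.71% × R$9,260.00 = R$3,076.01
Medical Insurance Levy: 0.5% × R$17,860.00 = R$89.30
Total: R$3,076.01 + R$89.30 = R$3,165.31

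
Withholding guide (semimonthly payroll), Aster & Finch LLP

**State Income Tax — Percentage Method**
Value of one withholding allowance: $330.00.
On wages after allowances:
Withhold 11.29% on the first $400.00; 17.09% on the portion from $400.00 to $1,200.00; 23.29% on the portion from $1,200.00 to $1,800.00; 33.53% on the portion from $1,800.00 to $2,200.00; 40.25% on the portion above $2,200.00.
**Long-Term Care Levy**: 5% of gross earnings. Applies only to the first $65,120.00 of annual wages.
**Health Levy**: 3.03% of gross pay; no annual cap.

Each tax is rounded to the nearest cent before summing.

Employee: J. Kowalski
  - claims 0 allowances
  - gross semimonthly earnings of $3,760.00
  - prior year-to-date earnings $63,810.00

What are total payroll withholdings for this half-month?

State Income Tax: taxable = $3,760.00
  $455.74 + 40.25% × ($3,760.00 − $2,200.00) = $455.74 + 40.25% × $1,560.00 = $1,083.64
Long-Term Care Levy: cap $65,120.00 − YTD $63,810.00 = $1,310.00 subject; 5% × $1,310.00 = $65.50
Health Levy: 3.03% × $3,760.00 = $113.93
Total: $1,083.64 + $65.50 + $113.93 = $1,263.07

$1,263.07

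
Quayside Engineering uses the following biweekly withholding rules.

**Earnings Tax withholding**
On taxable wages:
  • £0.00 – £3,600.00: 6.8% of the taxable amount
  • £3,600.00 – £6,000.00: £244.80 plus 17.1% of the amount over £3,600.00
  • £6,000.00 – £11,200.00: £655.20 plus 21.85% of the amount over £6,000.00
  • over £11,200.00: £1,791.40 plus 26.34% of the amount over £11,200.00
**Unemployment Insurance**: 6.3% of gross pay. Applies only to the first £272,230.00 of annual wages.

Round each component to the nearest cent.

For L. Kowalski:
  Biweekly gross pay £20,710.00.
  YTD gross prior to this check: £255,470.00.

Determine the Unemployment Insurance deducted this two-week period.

Unemployment Insurance: cap £272,230.00 − YTD £255,470.00 = £16,760.00 subject; 6.3% × £16,760.00 = £1,055.88

£1,055.88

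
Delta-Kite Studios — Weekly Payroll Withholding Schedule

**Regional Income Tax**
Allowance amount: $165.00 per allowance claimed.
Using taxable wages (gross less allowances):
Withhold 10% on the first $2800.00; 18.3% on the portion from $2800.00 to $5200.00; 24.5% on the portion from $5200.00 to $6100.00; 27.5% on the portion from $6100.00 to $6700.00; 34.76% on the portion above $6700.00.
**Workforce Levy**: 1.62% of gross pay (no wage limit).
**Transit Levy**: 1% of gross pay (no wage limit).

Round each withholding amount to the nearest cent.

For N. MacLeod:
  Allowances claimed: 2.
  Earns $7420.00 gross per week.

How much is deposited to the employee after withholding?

$5985.34

Regional Income Tax: taxable = $7420.00 − 2×$165.00 = $7090.00
  $1104.70 + 34.76% × ($7090.00 − $6700.00) = $1104.70 + 34.76% × $390.00 = $1240.26
Workforce Levy: 1.62% × $7420.00 = $120.20
Transit Levy: 1% × $7420.00 = $74.20
Total withheld: $1240.26 + $120.20 + $74.20 = $1434.66
Net pay: $7420.00 − $1434.66 = $5985.34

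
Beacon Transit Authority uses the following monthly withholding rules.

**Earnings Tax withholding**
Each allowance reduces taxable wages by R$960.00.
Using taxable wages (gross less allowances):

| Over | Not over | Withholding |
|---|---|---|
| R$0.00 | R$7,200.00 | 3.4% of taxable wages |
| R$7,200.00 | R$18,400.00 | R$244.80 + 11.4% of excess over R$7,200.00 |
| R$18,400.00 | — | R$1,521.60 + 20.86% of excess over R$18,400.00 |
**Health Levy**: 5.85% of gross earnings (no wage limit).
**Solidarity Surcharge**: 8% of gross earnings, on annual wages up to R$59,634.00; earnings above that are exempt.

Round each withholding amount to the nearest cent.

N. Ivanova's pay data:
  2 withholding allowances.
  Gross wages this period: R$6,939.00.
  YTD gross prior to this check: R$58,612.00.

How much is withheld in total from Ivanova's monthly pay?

Earnings Tax: taxable = R$6,939.00 − 2×R$960.00 = R$5,019.00
  3.4% × R$5,019.00 = R$170.65
Health Levy: 5.85% × R$6,939.00 = R$405.93
Solidarity Surcharge: cap R$59,634.00 − YTD R$58,612.00 = R$1,022.00 subject; 8% × R$1,022.00 = R$81.76
Total: R$170.65 + R$405.93 + R$81.76 = R$658.34

R$658.34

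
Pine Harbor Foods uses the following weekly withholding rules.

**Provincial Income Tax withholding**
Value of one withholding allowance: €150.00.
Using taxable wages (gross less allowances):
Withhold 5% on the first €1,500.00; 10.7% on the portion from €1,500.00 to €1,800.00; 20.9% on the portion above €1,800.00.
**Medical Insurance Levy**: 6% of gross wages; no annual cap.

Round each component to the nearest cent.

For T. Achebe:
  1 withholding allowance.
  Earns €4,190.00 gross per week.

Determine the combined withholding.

Provincial Income Tax: taxable = €4,190.00 − 1×€150.00 = €4,040.00
  €107.10 + 20.9% × (€4,040.00 − €1,800.00) = €107.10 + 20.9% × €2,240.00 = €575.26
Medical Insurance Levy: 6% × €4,190.00 = €251.40
Total: €575.26 + €251.40 = €826.66

€826.66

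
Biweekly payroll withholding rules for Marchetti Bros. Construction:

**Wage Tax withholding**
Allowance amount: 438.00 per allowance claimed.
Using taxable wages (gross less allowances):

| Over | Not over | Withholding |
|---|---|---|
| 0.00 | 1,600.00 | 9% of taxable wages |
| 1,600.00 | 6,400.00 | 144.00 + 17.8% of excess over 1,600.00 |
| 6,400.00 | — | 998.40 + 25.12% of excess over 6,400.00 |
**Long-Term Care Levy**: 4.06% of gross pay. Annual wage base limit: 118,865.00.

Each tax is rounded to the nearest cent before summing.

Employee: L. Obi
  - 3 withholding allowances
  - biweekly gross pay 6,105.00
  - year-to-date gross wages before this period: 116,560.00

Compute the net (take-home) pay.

Wage Tax: taxable = 6,105.00 − 3×438.00 = 4,791.00
  144.00 + 17.8% × (4,791.00 − 1,600.00) = 144.00 + 17.8% × 3,191.00 = 712.00
Long-Term Care Levy: cap 118,865.00 − YTD 116,560.00 = 2,305.00 subject; 4.06% × 2,305.00 = 93.58
Total withheld: 712.00 + 93.58 = 805.58
Net pay: 6,105.00 − 805.58 = 5,299.42

5,299.42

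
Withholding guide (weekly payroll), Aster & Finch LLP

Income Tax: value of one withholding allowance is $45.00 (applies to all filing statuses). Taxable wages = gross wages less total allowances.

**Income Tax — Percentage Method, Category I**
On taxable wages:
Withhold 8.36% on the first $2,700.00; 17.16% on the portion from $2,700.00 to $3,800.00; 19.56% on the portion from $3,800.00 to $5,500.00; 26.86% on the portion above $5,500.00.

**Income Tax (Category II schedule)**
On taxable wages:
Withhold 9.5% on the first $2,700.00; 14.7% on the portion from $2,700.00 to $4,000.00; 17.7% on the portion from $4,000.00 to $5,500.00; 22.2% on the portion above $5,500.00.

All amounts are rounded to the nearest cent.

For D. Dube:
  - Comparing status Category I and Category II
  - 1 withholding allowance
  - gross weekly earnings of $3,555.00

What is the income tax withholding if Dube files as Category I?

Income Tax (Category I): taxable = $3,555.00 − 1×$45.00 = $3,510.00
  $225.72 + 17.16% × ($3,510.00 − $2,700.00) = $225.72 + 17.16% × $810.00 = $364.72

$364.72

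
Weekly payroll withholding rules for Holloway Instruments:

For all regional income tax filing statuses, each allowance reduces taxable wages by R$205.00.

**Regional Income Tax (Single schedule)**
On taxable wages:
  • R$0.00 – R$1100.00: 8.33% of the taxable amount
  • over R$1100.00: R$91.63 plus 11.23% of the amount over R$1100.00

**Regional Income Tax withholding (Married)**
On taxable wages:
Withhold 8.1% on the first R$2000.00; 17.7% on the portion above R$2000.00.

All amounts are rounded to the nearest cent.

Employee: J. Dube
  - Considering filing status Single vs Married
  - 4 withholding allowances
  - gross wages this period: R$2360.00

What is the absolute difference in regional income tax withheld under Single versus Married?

R$16.30

Regional Income Tax (Single): taxable = R$2360.00 − 4×R$205.00 = R$1540.00
  R$91.63 + 11.23% × (R$1540.00 − R$1100.00) = R$91.63 + 11.23% × R$440.00 = R$141.04
Regional Income Tax (Married): taxable = R$2360.00 − 4×R$205.00 = R$1540.00
  8.1% × R$1540.00 = R$124.74
Difference: |R$141.04 − R$124.74| = R$16.30 (higher under Single)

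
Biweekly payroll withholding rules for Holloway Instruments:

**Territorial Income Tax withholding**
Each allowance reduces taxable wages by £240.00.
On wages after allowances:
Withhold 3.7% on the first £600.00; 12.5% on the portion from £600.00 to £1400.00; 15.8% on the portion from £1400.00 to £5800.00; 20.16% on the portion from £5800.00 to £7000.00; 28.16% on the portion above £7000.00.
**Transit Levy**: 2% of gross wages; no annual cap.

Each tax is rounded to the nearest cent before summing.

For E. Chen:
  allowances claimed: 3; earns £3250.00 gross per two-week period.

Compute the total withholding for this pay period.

Territorial Income Tax: taxable = £3250.00 − 3×£240.00 = £2530.00
  £122.20 + 15.8% × (£2530.00 − £1400.00) = £122.20 + 15.8% × £1130.00 = £300.74
Transit Levy: 2% × £3250.00 = £65.00
Total: £300.74 + £65.00 = £365.74

£365.74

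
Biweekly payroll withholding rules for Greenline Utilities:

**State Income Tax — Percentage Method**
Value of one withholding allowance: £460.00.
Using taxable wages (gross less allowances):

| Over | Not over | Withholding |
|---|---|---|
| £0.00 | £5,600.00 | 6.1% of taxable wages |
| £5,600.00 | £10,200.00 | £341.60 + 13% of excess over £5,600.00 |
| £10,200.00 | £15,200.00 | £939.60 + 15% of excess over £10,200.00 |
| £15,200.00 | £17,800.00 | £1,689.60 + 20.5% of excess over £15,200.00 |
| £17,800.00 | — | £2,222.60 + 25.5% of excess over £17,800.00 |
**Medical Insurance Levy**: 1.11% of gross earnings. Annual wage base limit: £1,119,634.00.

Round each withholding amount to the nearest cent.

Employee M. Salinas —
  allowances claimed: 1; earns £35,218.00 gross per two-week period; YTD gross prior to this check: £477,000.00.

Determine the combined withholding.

£6,937.81

State Income Tax: taxable = £35,218.00 − 1×£460.00 = £34,758.00
  £2,222.60 + 25.5% × (£34,758.00 − £17,800.00) = £2,222.60 + 25.5% × £16,958.00 = £6,546.89
Medical Insurance Levy: 1.11% × £35,218.00 = £390.92
Total: £6,546.89 + £390.92 = £6,937.81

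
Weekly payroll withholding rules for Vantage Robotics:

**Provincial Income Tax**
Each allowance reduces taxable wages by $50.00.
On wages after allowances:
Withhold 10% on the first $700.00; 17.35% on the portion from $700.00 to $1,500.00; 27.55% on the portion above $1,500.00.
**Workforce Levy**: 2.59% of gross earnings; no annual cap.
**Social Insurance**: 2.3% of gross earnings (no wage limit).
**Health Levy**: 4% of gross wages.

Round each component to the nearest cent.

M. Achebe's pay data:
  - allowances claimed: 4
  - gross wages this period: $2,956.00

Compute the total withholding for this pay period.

$817.62

Provincial Income Tax: taxable = $2,956.00 − 4×$50.00 = $2,756.00
  $208.80 + 27.55% × ($2,756.00 − $1,500.00) = $208.80 + 27.55% × $1,256.00 = $554.83
Workforce Levy: 2.59% × $2,956.00 = $76.56
Social Insurance: 2.3% × $2,956.00 = $67.99
Health Levy: 4% × $2,956.00 = $118.24
Total: $554.83 + $76.56 + $67.99 + $118.24 = $817.62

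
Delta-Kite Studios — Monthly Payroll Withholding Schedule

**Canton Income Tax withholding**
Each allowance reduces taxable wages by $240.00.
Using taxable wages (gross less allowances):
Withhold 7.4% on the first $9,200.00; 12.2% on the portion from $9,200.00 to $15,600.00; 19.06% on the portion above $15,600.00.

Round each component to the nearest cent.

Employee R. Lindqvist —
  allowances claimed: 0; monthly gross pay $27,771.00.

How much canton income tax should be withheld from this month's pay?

$3,781.39

Canton Income Tax: taxable = $27,771.00
  $1,461.60 + 19.06% × ($27,771.00 − $15,600.00) = $1,461.60 + 19.06% × $12,171.00 = $3,781.39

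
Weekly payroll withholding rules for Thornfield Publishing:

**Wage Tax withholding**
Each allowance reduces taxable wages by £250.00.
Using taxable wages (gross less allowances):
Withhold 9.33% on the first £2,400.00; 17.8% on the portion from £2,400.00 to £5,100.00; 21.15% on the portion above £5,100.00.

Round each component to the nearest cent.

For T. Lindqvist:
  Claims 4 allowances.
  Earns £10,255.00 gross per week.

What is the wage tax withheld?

Wage Tax: taxable = £10,255.00 − 4×£250.00 = £9,255.00
  £704.52 + 21.15% × (£9,255.00 − £5,100.00) = £704.52 + 21.15% × £4,155.00 = £1,583.30

£1,583.30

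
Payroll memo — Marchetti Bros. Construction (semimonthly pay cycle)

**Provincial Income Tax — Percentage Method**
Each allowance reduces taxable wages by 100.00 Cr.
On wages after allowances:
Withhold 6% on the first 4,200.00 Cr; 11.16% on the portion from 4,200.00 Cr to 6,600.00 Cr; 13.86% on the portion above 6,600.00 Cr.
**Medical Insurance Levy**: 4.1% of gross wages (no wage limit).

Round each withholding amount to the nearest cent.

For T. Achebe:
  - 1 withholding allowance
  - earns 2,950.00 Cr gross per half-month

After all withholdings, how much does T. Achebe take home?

2,658.05 Cr

Provincial Income Tax: taxable = 2,950.00 Cr − 1×100.00 Cr = 2,850.00 Cr
  6% × 2,850.00 Cr = 171.00 Cr
Medical Insurance Levy: 4.1% × 2,950.00 Cr = 120.95 Cr
Total withheld: 171.00 Cr + 120.95 Cr = 291.95 Cr
Net pay: 2,950.00 Cr − 291.95 Cr = 2,658.05 Cr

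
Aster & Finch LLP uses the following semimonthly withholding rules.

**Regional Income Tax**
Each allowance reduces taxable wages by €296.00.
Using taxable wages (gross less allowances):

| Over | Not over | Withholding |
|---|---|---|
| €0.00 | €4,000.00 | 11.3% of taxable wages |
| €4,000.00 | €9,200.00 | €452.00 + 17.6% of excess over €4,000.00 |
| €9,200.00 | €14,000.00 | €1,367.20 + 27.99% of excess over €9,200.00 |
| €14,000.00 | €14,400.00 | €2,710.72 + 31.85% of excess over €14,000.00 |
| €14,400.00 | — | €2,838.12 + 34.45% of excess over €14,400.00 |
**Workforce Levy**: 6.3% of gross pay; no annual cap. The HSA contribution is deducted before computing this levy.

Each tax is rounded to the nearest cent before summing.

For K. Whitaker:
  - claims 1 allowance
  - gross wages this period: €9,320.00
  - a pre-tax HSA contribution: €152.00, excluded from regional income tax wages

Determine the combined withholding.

Regional Income Tax: taxable = €9,320.00 − €152.00 − 1×€296.00 = €8,872.00
  €452.00 + 17.6% × (€8,872.00 − €4,000.00) = €452.00 + 17.6% × €4,872.00 = €1,309.47
Workforce Levy: 6.3% × €9,168.00 = €577.58
Total: €1,309.47 + €577.58 = €1,887.05

€1,887.05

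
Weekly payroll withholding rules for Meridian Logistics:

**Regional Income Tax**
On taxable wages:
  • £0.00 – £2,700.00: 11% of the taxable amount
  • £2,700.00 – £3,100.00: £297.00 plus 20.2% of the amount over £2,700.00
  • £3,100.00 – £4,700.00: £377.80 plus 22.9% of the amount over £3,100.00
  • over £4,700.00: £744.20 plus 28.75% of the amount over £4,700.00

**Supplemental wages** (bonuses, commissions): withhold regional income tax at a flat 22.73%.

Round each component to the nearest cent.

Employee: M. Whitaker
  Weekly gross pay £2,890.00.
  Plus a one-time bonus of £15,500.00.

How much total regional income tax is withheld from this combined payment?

Regional Income Tax: taxable = £2,890.00
  £297.00 + 20.2% × (£2,890.00 − £2,700.00) = £297.00 + 20.2% × £190.00 = £335.38
Supplemental (22.73% flat on bonus): 22.73% × £15,500.00 = £3,523.15
Total regional income tax: £335.38 + £3,523.15 = £3,858.53

£3,858.53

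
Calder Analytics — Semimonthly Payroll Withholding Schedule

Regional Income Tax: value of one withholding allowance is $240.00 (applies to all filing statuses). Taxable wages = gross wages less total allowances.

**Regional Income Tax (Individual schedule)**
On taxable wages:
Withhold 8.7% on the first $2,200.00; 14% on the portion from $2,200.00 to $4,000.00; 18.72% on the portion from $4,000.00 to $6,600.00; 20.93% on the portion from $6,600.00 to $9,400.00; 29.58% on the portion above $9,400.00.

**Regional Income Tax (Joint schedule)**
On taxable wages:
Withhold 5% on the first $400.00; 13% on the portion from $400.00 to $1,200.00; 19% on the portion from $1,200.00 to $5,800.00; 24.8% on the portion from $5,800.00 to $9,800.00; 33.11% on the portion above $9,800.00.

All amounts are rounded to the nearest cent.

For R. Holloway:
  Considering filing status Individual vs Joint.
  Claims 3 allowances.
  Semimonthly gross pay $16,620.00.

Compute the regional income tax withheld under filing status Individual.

$3,438.86

Regional Income Tax (Individual): taxable = $16,620.00 − 3×$240.00 = $15,900.00
  $1,516.16 + 29.58% × ($15,900.00 − $9,400.00) = $1,516.16 + 29.58% × $6,500.00 = $3,438.86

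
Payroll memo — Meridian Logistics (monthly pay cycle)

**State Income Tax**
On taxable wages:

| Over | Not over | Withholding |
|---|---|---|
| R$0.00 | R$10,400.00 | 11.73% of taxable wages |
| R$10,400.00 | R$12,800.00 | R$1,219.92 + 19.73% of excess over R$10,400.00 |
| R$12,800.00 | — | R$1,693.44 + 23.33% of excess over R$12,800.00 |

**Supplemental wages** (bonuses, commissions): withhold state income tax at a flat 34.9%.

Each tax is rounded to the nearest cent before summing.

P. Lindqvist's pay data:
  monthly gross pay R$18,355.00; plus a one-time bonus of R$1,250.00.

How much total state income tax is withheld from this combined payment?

State Income Tax: taxable = R$18,355.00
  R$1,693.44 + 23.33% × (R$18,355.00 − R$12,800.00) = R$1,693.44 + 23.33% × R$5,555.00 = R$2,989.42
Supplemental (34.9% flat on bonus): 34.9% × R$1,250.00 = R$436.25
Total state income tax: R$2,989.42 + R$436.25 = R$3,425.67

R$3,425.67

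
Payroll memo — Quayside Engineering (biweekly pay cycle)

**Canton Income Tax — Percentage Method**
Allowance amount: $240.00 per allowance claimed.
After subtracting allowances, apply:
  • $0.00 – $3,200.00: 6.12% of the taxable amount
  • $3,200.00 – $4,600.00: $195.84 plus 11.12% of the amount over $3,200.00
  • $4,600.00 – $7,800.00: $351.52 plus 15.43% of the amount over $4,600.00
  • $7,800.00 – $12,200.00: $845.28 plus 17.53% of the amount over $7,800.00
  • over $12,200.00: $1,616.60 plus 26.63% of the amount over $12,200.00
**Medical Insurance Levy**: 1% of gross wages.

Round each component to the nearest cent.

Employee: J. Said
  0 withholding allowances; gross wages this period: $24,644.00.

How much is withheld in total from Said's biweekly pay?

$5,176.88

Canton Income Tax: taxable = $24,644.00
  $1,616.60 + 26.63% × ($24,644.00 − $12,200.00) = $1,616.60 + 26.63% × $12,444.00 = $4,930.44
Medical Insurance Levy: 1% × $24,644.00 = $246.44
Total: $4,930.44 + $246.44 = $5,176.88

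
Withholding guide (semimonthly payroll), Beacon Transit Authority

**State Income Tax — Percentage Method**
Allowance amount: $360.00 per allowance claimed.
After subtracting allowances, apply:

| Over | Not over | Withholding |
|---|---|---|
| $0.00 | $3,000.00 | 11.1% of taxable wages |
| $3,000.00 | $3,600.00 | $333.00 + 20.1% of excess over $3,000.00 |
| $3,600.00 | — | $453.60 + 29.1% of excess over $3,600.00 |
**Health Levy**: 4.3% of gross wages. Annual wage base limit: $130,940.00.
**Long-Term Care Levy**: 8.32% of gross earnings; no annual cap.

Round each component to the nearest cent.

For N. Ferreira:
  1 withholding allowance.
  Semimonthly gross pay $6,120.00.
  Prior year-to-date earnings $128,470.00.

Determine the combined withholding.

State Income Tax: taxable = $6,120.00 − 1×$360.00 = $5,760.00
  $453.60 + 29.1% × ($5,760.00 − $3,600.00) = $453.60 + 29.1% × $2,160.00 = $1,082.16
Health Levy: cap $130,940.00 − YTD $128,470.00 = $2,470.00 subject; 4.3% × $2,470.00 = $106.21
Long-Term Care Levy: 8.32% × $6,120.00 = $509.18
Total: $1,082.16 + $106.21 + $509.18 = $1,697.55

$1,697.55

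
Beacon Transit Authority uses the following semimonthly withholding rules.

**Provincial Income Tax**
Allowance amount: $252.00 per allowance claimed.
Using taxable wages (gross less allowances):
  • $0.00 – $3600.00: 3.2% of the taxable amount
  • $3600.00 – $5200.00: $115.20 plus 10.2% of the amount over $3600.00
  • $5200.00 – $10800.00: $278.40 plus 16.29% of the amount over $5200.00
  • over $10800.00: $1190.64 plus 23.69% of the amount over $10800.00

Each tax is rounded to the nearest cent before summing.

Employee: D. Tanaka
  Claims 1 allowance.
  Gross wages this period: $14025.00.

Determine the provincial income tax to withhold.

Provincial Income Tax: taxable = $14025.00 − 1×$252.00 = $13773.00
  $1190.64 + 23.69% × ($13773.00 − $10800.00) = $1190.64 + 23.69% × $2973.00 = $1894.94

$1894.94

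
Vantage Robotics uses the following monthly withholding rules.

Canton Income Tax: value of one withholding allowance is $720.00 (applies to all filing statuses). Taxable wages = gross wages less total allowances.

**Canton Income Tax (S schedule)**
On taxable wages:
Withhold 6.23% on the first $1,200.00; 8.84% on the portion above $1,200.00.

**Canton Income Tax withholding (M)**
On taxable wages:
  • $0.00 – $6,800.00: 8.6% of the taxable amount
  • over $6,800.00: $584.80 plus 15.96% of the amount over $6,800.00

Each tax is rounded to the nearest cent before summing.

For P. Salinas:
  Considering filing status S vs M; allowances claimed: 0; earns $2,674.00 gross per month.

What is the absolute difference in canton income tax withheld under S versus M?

Canton Income Tax (S): taxable = $2,674.00
  $74.76 + 8.84% × ($2,674.00 − $1,200.00) = $74.76 + 8.84% × $1,474.00 = $205.06
Canton Income Tax (M): taxable = $2,674.00
  8.6% × $2,674.00 = $229.96
Difference: |$205.06 − $229.96| = $24.90 (higher under M)

$24.90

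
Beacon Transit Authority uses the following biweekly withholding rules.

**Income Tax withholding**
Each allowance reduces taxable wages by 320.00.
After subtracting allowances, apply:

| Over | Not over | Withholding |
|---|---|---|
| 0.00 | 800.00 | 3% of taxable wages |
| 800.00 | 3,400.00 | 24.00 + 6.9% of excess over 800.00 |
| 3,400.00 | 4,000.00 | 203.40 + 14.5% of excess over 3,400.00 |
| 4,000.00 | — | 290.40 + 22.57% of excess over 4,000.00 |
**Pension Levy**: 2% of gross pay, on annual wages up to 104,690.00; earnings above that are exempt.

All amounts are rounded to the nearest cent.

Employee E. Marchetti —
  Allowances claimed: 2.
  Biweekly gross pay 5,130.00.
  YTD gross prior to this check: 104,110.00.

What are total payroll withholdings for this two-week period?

Income Tax: taxable = 5,130.00 − 2×320.00 = 4,490.00
  290.40 + 22.57% × (4,490.00 − 4,000.00) = 290.40 + 22.57% × 490.00 = 400.99
Pension Levy: cap 104,690.00 − YTD 104,110.00 = 580.00 subject; 2% × 580.00 = 11.60
Total: 400.99 + 11.60 = 412.59

412.59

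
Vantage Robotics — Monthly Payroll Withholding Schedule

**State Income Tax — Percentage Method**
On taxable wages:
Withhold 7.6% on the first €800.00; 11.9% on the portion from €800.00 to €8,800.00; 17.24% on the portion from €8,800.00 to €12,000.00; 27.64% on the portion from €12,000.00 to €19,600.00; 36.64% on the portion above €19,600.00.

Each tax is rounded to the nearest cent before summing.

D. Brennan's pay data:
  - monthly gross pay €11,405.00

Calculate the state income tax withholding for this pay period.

State Income Tax: taxable = €11,405.00
  €1,012.80 + 17.24% × (€11,405.00 − €8,800.00) = €1,012.80 + 17.24% × €2,605.00 = €1,461.90

€1,461.90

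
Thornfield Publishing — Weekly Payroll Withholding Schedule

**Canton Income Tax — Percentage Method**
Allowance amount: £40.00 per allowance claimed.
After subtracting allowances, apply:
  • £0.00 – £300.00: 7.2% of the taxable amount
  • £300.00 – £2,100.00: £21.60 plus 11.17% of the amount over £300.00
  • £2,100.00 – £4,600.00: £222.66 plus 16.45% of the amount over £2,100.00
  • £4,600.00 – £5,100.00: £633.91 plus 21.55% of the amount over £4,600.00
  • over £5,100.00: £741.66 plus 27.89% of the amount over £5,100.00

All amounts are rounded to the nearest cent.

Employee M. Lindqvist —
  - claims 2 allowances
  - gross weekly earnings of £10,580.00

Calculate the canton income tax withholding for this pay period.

Canton Income Tax: taxable = £10,580.00 − 2×£40.00 = £10,500.00
  £741.66 + 27.89% × (£10,500.00 − £5,100.00) = £741.66 + 27.89% × £5,400.00 = £2,247.72

£2,247.72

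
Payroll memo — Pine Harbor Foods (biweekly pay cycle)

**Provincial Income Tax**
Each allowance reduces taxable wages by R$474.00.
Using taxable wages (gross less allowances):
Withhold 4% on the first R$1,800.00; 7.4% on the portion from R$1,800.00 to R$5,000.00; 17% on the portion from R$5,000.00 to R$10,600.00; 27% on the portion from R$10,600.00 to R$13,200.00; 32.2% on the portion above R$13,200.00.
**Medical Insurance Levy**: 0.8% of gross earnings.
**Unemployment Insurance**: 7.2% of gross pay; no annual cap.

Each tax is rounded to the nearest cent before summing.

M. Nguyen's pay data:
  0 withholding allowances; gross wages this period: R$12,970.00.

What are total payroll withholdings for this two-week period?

Provincial Income Tax: taxable = R$12,970.00
  R$1,260.80 + 27% × (R$12,970.00 − R$10,600.00) = R$1,260.80 + 27% × R$2,370.00 = R$1,900.70
Medical Insurance Levy: 0.8% × R$12,970.00 = R$103.76
Unemployment Insurance: 7.2% × R$12,970.00 = R$933.84
Total: R$1,900.70 + R$103.76 + R$933.84 = R$2,938.30

R$2,938.30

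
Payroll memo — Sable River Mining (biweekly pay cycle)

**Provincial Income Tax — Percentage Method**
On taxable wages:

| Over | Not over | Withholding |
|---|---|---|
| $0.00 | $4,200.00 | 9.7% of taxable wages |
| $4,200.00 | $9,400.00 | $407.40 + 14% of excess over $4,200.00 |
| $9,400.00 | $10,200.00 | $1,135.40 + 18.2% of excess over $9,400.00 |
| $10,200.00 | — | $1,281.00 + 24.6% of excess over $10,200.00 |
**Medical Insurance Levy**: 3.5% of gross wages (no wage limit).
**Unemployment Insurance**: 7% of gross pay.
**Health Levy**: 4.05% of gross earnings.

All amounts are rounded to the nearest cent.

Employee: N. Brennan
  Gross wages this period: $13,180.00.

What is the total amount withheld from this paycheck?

Provincial Income Tax: taxable = $13,180.00
  $1,281.00 + 24.6% × ($13,180.00 − $10,200.00) = $1,281.00 + 24.6% × $2,980.00 = $2,014.08
Medical Insurance Levy: 3.5% × $13,180.00 = $461.30
Unemployment Insurance: 7% × $13,180.00 = $922.60
Health Levy: 4.05% × $13,180.00 = $533.79
Total: $2,014.08 + $461.30 + $922.60 + $533.79 = $3,931.77

$3,931.77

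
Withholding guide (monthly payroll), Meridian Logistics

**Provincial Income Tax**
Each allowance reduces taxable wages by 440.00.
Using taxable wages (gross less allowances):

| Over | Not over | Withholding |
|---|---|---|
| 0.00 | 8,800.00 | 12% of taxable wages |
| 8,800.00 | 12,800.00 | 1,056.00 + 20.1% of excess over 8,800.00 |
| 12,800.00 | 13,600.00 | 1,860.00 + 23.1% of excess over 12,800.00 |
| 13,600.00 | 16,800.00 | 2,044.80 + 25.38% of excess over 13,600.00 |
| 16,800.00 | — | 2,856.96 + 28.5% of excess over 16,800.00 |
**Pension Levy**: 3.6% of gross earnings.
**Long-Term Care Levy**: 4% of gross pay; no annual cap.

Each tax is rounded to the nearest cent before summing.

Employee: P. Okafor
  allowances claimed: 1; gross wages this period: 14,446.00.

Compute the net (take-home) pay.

Provincial Income Tax: taxable = 14,446.00 − 1×440.00 = 14,006.00
  2,044.80 + 25.38% × (14,006.00 − 13,600.00) = 2,044.80 + 25.38% × 406.00 = 2,147.84
Pension Levy: 3.6% × 14,446.00 = 520.06
Long-Term Care Levy: 4% × 14,446.00 = 577.84
Total withheld: 2,147.84 + 520.06 + 577.84 = 3,245.74
Net pay: 14,446.00 − 3,245.74 = 11,200.26

11,200.26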